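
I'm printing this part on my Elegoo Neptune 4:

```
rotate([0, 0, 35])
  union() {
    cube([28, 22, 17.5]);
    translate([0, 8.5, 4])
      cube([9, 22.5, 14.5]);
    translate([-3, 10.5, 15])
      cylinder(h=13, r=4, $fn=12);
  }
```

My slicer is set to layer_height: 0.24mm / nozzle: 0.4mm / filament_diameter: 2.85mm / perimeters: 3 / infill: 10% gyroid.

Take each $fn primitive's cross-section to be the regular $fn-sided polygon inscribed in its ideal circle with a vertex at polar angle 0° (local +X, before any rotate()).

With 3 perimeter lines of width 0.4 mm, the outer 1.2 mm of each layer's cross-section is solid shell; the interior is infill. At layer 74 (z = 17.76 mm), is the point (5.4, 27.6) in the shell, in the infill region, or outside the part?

outside

At z = 17.76 mm: the cube is not intersected at this z (z outside [0, 17.5]); the cube at (0, 8.5) (footprint 9×22.5) is included at this height; the cylinder at (-3, 10.5): section is a regular 12-gon, circumradius r=4; Combining (union): the regions partially overlap (shared area 3.04 mm²), so overlapping operands fuse into one piece — 1 connected region; (rotated 35° about Z; rotation is an isometry so areas/perimeters/island counts are preserved). Overall, the cross-section is a single solid region. Undo the 35° rotation: the query point maps to (20.254, 19.511) in the un-rotated model frame. The nearest boundary edge runs (9.00, 31.00)→(9.00, 8.50); distance from the point to it = 11.25 mm. The point is not inside any of the regions above, so it lies outside the cross-section (11.25 mm from the nearest boundary).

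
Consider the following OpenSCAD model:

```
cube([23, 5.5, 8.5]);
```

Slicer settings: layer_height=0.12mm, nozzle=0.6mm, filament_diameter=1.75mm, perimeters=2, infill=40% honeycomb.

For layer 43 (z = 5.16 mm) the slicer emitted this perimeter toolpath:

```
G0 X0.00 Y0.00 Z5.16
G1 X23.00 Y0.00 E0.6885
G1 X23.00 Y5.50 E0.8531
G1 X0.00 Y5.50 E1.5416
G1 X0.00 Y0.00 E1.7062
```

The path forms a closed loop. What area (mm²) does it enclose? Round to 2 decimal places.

Apply the shoelace formula to the sequence of (X, Y) vertices; enclosed area = 126.50 mm².

126.50 mm²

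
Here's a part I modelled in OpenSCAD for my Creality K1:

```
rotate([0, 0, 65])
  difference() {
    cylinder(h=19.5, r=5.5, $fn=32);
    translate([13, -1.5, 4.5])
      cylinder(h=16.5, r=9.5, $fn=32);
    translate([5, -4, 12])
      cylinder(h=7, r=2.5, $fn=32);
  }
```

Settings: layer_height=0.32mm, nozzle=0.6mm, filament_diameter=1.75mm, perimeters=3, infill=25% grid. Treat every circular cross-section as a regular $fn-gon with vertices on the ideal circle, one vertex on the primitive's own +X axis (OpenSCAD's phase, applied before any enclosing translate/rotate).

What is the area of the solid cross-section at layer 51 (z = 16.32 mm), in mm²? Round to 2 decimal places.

83.43 mm²

At z = 16.32 mm: the cylinder: section is a regular 32-gon, circumradius r=5.5 (area = (32/2)·5.500²·sin(360°/32) = 94.42 mm²); the r=9.5 cylinder at (13, -1.5) contributes a regular 32-gon of circumradius 9.5 (area = (32/2)·9.500²·sin(360°/32) = 281.71 mm²); the cylinder at (5, -4): section is a regular 32-gon, circumradius r=2.5 (area = (32/2)·2.500²·sin(360°/32) = 19.51 mm²); Taking the first minus the rest: starting from the r=5.5 cylinder (94.42 mm²), the r=9.5 cylinder at (13, -1.5) partially overlaps it — only the 8.73 mm² overlap (of its 281.71 mm²) is removed, clipping the outline; the r=2.5 cylinder at (5, -4) partially overlaps it — only the 2.27 mm² overlap (of its 19.51 mm²) is removed, clipping the outline — area = 83.43 mm²; (rotated 65° about Z; rotation is an isometry so areas/perimeters/island counts are preserved). Overall, the cross-section is a single solid region. Net area = 83.43 mm².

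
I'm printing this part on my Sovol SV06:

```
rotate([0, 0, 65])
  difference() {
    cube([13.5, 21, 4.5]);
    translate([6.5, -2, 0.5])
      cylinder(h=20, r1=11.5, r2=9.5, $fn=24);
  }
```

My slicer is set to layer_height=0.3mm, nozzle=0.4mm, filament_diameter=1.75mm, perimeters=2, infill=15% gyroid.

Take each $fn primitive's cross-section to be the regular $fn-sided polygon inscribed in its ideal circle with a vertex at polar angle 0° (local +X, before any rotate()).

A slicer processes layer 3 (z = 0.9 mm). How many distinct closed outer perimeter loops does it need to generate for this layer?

At z = 0.9 mm: the 13.5×21 cube contributes its full rectangle; the cone at (6.5, -2) contributes a regular 24-gon of circumradius 11.460 (interpolated between r1=11.5 and r2=9.5 at t=0.020); Taking the first minus the rest: starting from the 13.5×21 cube, the cone at (6.5, -2) partially overlaps it — only the 117.25 mm² overlap (of its 407.89 mm²) is removed, clipping the outline — 1 connected region; (rotated 65° about Z; rotation is an isometry so areas/perimeters/island counts are preserved). The result has 1 disconnected region.

1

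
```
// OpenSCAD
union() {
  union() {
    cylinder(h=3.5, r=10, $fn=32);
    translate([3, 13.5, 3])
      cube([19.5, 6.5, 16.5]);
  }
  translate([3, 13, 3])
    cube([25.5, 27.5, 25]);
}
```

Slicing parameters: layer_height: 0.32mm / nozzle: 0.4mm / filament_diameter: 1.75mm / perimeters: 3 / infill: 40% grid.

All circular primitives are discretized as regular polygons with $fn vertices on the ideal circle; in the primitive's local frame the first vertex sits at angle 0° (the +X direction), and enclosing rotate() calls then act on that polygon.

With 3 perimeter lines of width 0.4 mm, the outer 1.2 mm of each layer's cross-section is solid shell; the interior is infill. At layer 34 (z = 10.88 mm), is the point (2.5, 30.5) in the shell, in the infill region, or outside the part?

outside

At z = 10.88 mm: the cylinder does not reach this height (z outside [0, 3.5]); the cube at (3, 13.5) is present — its section is the full 19.5×6.5 rectangle; Taking the union: only the 19.5×6.5 cube at (3, 13.5) is present, so the union is just that shape — 1 connected region; the cube at (3, 13) is present — its section is the full 25.5×27.5 rectangle; Combining (union): that combined region lies entirely inside the 25.5×27.5 cube at (3, 13), so the union is just the 25.5×27.5 cube at (3, 13) — 1 connected region. Overall, the cross-section is a single solid region. The nearest boundary edge runs (3.00, 20.00)→(3.00, 40.50); distance from the point to it = 0.50 mm. The point is not inside any of the regions above, so it lies outside the cross-section (0.50 mm from the nearest boundary).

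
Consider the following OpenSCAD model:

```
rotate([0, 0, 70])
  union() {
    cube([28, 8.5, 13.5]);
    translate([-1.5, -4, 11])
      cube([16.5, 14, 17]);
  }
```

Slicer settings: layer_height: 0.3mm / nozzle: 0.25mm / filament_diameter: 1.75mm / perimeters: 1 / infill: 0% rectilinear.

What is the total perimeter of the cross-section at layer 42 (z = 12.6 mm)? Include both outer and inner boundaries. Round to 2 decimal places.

87.00 mm

At z = 12.6 mm: the cube (footprint 28×8.5) is included at this height (perimeter 73.00 mm); the cube at (-1.5, -4) is present — its section is the full 16.5×14 rectangle (perimeter 61.00 mm); Combining (union): the regions partially overlap (shared area 127.50 mm²), so the edge portions inside another operand are dropped and the merged outline is re-measured after clipping — boundary = 87.00 mm; (rotated 70° about Z; rotation is an isometry so areas/perimeters/island counts are preserved). Overall, the cross-section is a single solid region. Total boundary length (outer) = 87.00 mm.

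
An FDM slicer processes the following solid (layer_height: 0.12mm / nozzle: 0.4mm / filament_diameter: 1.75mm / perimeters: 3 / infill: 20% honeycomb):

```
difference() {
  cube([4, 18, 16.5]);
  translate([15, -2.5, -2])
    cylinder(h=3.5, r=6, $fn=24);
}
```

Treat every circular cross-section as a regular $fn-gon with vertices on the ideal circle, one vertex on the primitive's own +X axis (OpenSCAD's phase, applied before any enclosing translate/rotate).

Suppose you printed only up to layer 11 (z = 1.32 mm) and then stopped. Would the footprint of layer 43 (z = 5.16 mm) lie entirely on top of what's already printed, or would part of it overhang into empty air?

Compare the two slices. At z = 1.32: the 4×18 cube contributes its full rectangle (area 72.00 mm²); the r=6 cylinder at (15, -2.5) gives a regular 24-gon of circumradius 6 (constant along its height) (area = (24/2)·6.000²·sin(360°/24) = 111.81 mm²); Taking the first minus the rest: starting from the 4×18 cube (72.00 mm²), the r=6 cylinder at (15, -2.5) misses the remaining region (no effect) — area = 72.00 mm². At z = 5.16: the cube (footprint 4×18) is included at this height (area 72.00 mm²); the cylinder at (15, -2.5) is absent (z outside [-2, 1.5]); Subtracting the remaining from the first: none of the subtracted shapes is present at this height, so the 4×18 cube is unchanged — area = 72.00 mm². Checking containment: the cross-section at z = 5.16 is a subset of the cross-section at z = 1.32.

entirely on top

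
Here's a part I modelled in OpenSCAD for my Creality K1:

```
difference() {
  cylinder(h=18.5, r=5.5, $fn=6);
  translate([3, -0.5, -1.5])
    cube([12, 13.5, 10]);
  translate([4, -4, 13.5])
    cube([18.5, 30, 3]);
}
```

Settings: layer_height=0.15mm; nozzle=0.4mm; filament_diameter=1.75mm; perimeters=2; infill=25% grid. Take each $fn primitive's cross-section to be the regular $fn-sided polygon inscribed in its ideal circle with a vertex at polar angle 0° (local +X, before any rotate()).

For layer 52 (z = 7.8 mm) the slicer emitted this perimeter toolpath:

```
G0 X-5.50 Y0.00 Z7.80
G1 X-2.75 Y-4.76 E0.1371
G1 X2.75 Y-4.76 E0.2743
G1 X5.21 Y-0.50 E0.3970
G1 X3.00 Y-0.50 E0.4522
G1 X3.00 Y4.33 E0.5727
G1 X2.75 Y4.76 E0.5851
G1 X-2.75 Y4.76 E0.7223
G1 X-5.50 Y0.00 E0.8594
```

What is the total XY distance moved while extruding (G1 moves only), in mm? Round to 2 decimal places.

34.45 mm

Sum the Euclidean lengths of each G1 segment: total = 34.45 mm.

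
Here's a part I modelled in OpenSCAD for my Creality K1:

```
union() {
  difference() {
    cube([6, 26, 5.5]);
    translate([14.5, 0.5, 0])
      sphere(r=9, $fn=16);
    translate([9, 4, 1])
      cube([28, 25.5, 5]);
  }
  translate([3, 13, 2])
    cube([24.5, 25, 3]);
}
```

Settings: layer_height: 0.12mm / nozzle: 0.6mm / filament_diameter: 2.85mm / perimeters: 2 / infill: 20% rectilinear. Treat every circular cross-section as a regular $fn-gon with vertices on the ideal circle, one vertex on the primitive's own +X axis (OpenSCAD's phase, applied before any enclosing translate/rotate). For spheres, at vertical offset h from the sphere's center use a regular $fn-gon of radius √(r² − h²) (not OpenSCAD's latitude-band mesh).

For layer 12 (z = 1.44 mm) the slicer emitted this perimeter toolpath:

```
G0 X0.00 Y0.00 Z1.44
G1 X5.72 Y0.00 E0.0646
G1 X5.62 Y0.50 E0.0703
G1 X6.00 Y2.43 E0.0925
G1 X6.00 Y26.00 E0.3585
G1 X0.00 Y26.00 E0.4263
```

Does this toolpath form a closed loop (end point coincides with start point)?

Start point (G0): (0.00, 0.00). End point (last G1): the path does not return to the start — open.

no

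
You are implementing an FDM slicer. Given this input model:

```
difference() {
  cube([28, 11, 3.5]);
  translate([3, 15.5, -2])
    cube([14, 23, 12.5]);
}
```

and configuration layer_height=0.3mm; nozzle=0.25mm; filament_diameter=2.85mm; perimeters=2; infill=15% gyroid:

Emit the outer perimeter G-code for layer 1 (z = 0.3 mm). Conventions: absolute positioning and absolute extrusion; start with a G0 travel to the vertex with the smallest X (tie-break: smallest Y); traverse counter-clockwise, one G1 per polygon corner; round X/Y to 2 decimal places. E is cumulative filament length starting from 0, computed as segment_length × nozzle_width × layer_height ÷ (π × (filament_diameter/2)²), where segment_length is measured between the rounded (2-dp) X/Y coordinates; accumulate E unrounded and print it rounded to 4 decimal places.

At z = 0.3 mm: the cube is present — its section is the full 28×11 rectangle; the 14×23 cube at (3, 15.5) contributes its full rectangle; Taking the first minus the rest: starting from the 28×11 cube, the 14×23 cube at (3, 15.5) misses the remaining region (no effect) — 1 connected region. The outline is a single polygon with 4 vertices. Extrusion per mm of travel: 0.25 × 0.3 / (π × 1.425²) = 0.011757. Accumulating E over each segment gives final E = 0.9170.

G0 X0.00 Y0.00 Z0.30
G1 X28.00 Y0.00 E0.3292
G1 X28.00 Y11.00 E0.4585
G1 X0.00 Y11.00 E0.7877
G1 X0.00 Y0.00 E0.9170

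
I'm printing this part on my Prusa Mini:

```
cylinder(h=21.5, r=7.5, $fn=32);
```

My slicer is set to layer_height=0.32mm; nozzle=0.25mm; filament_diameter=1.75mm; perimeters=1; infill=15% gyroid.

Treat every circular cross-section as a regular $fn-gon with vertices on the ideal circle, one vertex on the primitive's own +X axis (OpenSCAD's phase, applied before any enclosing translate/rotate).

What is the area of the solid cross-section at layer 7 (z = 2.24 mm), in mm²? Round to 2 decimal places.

175.58 mm²

At z = 2.24 mm: the r=7.5 cylinder contributes a regular 32-gon of circumradius 7.5 (area = (32/2)·7.500²·sin(360°/32) = 175.58 mm²). Overall, the cross-section is a single solid region. Net area = 175.58 mm².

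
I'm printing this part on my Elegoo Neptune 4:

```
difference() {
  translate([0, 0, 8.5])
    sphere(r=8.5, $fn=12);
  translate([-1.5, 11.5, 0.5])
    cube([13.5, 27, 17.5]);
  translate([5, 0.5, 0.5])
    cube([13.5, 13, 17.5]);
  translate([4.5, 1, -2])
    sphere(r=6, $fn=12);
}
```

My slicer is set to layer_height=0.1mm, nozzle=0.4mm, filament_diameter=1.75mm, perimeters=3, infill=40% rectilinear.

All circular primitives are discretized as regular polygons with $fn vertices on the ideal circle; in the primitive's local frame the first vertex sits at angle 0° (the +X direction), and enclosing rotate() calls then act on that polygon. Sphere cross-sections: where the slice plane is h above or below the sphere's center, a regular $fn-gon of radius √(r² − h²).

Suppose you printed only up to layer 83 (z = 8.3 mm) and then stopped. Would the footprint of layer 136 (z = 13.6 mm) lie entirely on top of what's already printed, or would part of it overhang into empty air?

entirely on top

Compare the two slices. At z = 8.3: the sphere: section is a regular 12-gon, circumradius = √(r²−h²) = √(8.5²−0.2²) = 8.498 (area = (12/2)·8.498²·sin(360°/12) = 216.63 mm²); the cube at (-1.5, 11.5) is present — its section is the full 13.5×27 rectangle (area 364.50 mm²); the cube at (5, 0.5) is present — its section is the full 13.5×13 rectangle (area 175.50 mm²); the sphere at (4.5, 1) is not intersected at this z (|z−center|=10.300 > r=6); After the difference (first − rest): starting from the r=8.5 sphere (216.63 mm²), the 13.5×27 cube at (-1.5, 11.5) misses the remaining region (no effect); the 13.5×13 cube at (5, 0.5) partially overlaps it — only the 13.51 mm² overlap (of its 175.50 mm²) is removed, clipping the outline — area = 203.12 mm². At z = 13.6: the sphere: section is a regular 12-gon, circumradius = √(r²−h²) = √(8.5²−5.1²) = 6.800 (area = (12/2)·6.800²·sin(360°/12) = 138.72 mm²); the 13.5×27 cube at (-1.5, 11.5) contributes its full rectangle (area 364.50 mm²); the cube at (5, 0.5) is present — its section is the full 13.5×13 rectangle (area 175.50 mm²); the sphere at (4.5, 1) is not intersected at this z (|z−center|=15.600 > r=6); After the difference (first − rest): starting from the r=8.5 sphere (138.72 mm²), the 13.5×27 cube at (-1.5, 11.5) misses the remaining region (no effect); the 13.5×13 cube at (5, 0.5) partially overlaps it — only the 4.10 mm² overlap (of its 175.50 mm²) is removed, clipping the outline — area = 134.62 mm². Checking containment: the cross-section at z = 13.6 is a subset of the cross-section at z = 8.3.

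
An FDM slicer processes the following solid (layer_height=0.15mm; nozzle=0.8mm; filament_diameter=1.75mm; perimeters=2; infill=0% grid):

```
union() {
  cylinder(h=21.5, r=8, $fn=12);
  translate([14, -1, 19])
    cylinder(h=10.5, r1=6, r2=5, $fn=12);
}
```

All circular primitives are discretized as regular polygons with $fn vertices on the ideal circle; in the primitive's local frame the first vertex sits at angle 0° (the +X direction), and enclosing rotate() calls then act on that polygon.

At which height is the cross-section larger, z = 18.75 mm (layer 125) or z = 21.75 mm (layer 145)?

layer 125 (z = 18.75 mm)

Layer 125 (z = 18.75): the r=8 cylinder contributes a regular 12-gon of circumradius 8 (area = (12/2)·8.000²·sin(360°/12) = 192.00 mm²); the cone at (14, -1) does not reach this height (z outside [19, 29.5]); Merging all regions: only the r=8 cylinder is present, so the union is just that shape — area = 192.00 mm². So its area = 192.00 mm². Layer 145 (z = 21.75): the cylinder is not intersected at this z (z outside [0, 21.5]); the cone at (14, -1) contributes a regular 12-gon of circumradius 5.738 (interpolated between r1=6 and r2=5 at t=0.262) (area = (12/2)·5.738²·sin(360°/12) = 98.78 mm²); Taking the union: only the cone at (14, -1) is present, so the union is just that shape — area = 98.78 mm². So its area = 98.78 mm². Layer 125 is larger (192.00 vs 98.78 mm²).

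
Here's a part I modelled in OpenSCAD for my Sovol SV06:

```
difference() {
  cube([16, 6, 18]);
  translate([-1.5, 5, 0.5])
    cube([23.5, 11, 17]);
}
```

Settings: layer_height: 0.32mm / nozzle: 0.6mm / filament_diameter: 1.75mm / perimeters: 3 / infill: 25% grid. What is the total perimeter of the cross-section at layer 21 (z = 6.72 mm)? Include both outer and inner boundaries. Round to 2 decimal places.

42.00 mm

At z = 6.72 mm: the 16×6 cube contributes its full rectangle (perimeter 44.00 mm); the 23.5×11 cube at (-1.5, 5) contributes its full rectangle (perimeter 69.00 mm); After the difference (first − rest): starting from the 16×6 cube, the 23.5×11 cube at (-1.5, 5) partially overlaps it — only the 16.00 mm² overlap (of its 258.50 mm²) is removed, clipping the outline — boundary = 42.00 mm. Overall, the cross-section is a single solid region. Total boundary length (outer) = 42.00 mm.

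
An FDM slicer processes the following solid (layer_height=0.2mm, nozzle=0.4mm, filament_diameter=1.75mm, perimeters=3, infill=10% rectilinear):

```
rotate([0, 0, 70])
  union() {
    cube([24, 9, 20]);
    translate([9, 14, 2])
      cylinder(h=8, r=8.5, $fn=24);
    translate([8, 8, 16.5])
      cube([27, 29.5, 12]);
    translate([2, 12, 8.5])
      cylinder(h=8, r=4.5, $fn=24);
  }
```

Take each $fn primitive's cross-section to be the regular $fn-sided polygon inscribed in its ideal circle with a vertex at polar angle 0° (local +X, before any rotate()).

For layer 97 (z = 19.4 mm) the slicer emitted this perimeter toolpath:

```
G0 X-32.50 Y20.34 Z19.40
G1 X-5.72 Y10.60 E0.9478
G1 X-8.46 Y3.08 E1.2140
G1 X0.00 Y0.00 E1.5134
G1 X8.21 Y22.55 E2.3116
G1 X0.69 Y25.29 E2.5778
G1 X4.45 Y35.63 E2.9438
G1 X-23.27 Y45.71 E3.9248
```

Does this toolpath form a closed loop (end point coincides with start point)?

Start point (G0): (-32.50, 20.34). End point (last G1): the path does not return to the start — open.

no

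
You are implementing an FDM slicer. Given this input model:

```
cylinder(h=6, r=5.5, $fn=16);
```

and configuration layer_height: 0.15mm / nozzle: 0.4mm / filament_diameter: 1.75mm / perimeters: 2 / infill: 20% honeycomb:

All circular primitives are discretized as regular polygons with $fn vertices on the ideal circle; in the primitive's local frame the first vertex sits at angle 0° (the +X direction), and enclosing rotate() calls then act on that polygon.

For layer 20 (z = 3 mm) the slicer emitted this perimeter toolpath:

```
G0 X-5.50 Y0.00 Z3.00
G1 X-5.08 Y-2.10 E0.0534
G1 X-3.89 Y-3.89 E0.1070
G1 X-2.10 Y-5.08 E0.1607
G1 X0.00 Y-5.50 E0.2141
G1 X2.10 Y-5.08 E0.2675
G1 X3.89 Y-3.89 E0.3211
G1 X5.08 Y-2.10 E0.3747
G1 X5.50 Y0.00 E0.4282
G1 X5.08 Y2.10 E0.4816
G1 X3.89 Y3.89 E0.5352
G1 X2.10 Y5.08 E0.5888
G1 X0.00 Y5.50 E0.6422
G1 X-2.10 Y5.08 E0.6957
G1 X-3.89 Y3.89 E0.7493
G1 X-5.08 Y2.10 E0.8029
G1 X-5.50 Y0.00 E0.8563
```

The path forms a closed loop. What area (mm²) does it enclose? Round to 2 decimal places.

Apply the shoelace formula to the sequence of (X, Y) vertices; enclosed area = 92.57 mm².

92.57 mm²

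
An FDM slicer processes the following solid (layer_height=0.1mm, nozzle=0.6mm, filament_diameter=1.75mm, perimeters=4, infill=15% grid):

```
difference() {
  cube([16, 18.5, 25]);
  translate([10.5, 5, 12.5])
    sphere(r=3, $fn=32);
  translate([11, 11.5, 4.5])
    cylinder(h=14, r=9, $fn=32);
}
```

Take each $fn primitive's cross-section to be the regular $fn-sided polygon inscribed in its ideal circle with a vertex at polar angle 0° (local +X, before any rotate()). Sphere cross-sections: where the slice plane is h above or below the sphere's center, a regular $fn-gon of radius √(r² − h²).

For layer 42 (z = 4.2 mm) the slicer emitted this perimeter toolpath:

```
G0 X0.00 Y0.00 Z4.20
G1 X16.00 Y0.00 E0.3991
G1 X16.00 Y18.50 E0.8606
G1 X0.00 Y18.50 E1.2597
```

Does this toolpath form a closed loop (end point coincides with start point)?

Start point (G0): (0.00, 0.00). End point (last G1): the path does not return to the start — open.

no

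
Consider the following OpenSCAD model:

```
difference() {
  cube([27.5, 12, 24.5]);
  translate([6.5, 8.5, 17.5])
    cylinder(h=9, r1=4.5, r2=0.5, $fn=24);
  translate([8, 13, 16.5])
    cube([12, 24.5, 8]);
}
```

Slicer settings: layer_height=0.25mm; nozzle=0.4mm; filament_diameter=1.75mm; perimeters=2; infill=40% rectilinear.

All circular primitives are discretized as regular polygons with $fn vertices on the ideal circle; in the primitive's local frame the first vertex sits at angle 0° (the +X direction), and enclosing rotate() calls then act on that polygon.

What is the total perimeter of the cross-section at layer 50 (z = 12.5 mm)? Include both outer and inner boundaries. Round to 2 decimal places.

79.00 mm

At z = 12.5 mm: the cube is present — its section is the full 27.5×12 rectangle (perimeter 79.00 mm); the cone at (6.5, 8.5) is not intersected at this z (z outside [17.5, 26.5]); the cube at (8, 13) does not reach this height (z outside [16.5, 24.5]); After the difference (first − rest): none of the subtracted shapes is present at this height, so the 27.5×12 cube is unchanged — boundary = 79.00 mm. Overall, the cross-section is a single solid region. Total boundary length (outer) = 79.00 mm.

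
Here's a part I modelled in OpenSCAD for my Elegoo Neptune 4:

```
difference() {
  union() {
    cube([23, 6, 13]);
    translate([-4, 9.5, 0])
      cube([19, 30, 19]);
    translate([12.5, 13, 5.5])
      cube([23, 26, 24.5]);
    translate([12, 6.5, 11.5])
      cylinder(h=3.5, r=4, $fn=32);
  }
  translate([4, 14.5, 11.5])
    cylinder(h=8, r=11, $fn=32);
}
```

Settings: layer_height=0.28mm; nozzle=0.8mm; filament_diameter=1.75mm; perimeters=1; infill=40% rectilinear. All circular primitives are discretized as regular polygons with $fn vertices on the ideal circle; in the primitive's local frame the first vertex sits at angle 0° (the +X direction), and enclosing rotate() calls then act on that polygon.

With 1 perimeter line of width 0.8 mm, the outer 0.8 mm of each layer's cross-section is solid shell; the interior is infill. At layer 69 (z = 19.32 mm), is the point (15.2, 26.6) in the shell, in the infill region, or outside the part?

At z = 19.32 mm: the cube is absent (z outside [0, 13]); the cube at (-4, 9.5) is not intersected at this z (z outside [0, 19]); the 23×26 cube at (12.5, 13) contributes its full rectangle; the cylinder at (12, 6.5) is absent (z outside [11.5, 15]); Merging all regions: only the 23×26 cube at (12.5, 13) is present, so the union is just that shape — 1 connected region; the cylinder at (4, 14.5): section is a regular 32-gon, circumradius r=11; After the difference (first − rest): starting from the result so far, the r=11 cylinder at (4, 14.5) partially overlaps it — only the 15.30 mm² overlap (of its 377.69 mm²) is removed, clipping the outline — 1 connected region. Overall, the cross-section is a single solid region. The nearest boundary edge runs (12.50, 21.40)→(12.50, 39.00); distance from the point to it = 2.70 mm. The point is inside the cross-section and 2.70 mm from the nearest boundary — more than the 0.8 mm shell width (1 × 0.8), so it's in the infill interior.

infill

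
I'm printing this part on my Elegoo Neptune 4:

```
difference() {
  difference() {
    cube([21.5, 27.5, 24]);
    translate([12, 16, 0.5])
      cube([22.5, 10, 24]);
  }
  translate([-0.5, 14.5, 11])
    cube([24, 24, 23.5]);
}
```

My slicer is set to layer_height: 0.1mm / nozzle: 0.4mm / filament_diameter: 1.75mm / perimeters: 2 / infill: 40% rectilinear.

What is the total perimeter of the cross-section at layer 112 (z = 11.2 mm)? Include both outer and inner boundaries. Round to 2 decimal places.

At z = 11.2 mm: the 21.5×27.5 cube contributes its full rectangle (perimeter 98.00 mm); the cube at (12, 16) is present — its section is the full 22.5×10 rectangle (perimeter 65.00 mm); After the difference (first − rest): starting from the 21.5×27.5 cube, the 22.5×10 cube at (12, 16) partially overlaps it — only the 95.00 mm² overlap (of its 225.00 mm²) is removed, clipping the outline — boundary = 117.00 mm; the cube at (-0.5, 14.5) (footprint 24×24) is included at this height (perimeter 96.00 mm); After the difference (first − rest): starting from that combined region, the 24×24 cube at (-0.5, 14.5) partially overlaps it — only the 184.50 mm² overlap (of its 576.00 mm²) is removed, clipping the outline — boundary = 72.00 mm. Overall, the cross-section is a single solid region. Total boundary length (outer) = 72.00 mm.

72.00 mm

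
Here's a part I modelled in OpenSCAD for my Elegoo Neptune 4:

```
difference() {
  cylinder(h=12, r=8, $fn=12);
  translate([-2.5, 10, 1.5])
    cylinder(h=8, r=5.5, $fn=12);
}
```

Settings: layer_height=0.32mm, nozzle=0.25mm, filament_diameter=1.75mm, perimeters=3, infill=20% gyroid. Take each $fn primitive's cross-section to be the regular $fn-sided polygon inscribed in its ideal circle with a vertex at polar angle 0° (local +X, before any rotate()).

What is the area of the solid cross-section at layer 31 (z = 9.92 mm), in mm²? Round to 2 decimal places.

At z = 9.92 mm: the cylinder: section is a regular 12-gon, circumradius r=8 (area = (12/2)·8.000²·sin(360°/12) = 192.00 mm²); the cylinder at (-2.5, 10) is absent (z outside [1.5, 9.5]); After the difference (first − rest): none of the subtracted shapes is present at this height, so the r=8 cylinder is unchanged — area = 192.00 mm². Overall, the cross-section is a single solid region. Net area = 192.00 mm².

192.00 mm²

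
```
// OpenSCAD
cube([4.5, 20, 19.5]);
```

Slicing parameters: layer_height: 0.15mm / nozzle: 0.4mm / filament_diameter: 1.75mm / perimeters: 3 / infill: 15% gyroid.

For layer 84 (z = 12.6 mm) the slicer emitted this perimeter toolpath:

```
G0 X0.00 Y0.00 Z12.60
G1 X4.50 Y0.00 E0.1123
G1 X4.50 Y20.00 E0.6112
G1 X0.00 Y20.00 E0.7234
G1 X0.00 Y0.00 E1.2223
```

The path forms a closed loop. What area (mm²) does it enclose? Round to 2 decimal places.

90.00 mm²

Apply the shoelace formula to the sequence of (X, Y) vertices; enclosed area = 90.00 mm².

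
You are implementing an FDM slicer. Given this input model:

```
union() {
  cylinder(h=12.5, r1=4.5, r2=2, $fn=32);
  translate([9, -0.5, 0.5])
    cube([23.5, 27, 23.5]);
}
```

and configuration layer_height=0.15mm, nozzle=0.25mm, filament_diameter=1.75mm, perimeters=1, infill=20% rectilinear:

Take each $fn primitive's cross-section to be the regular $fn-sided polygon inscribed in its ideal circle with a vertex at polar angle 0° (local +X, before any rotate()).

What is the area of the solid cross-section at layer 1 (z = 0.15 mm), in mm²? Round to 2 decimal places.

62.37 mm²

At z = 0.15 mm: the cone (r1=4.5→r2=2) has section circumradius 4.470 here — a regular 32-gon (area = (32/2)·4.470²·sin(360°/32) = 62.37 mm²); the cube at (9, -0.5) is absent (z outside [0.5, 24]); Combining (union): only the cone is present, so the union is just that shape — area = 62.37 mm². Overall, the cross-section is a single solid region. Net area = 62.37 mm².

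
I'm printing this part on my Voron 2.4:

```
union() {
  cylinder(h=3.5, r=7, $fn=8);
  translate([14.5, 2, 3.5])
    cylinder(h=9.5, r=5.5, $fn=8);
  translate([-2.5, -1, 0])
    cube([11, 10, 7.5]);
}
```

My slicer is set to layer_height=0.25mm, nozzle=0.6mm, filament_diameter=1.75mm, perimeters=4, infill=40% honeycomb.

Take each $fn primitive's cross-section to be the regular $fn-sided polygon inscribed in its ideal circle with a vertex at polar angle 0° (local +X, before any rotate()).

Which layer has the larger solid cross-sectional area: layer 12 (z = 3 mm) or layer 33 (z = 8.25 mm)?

layer 12 (z = 3 mm)

Layer 12 (z = 3): the cylinder: section is a regular 8-gon, circumradius r=7 (area = (8/2)·7.000²·sin(360°/8) = 138.59 mm²); the cylinder at (14.5, 2) is absent (z outside [3.5, 13]); the 11×10 cube at (-2.5, -1) contributes its full rectangle (area 110.00 mm²); Taking the union: the regions partially overlap — summed areas 248.59 mm² minus the doubly-counted overlap 60.15 mm² gives 188.45 mm² — area = 188.45 mm². So its area = 188.45 mm². Layer 33 (z = 8.25): the cylinder is absent (z outside [0, 3.5]); the cylinder at (14.5, 2): section is a regular 8-gon, circumradius r=5.5 (area = (8/2)·5.500²·sin(360°/8) = 85.56 mm²); the cube at (-2.5, -1) does not reach this height (z outside [0, 7.5]); Taking the union: only the r=5.5 cylinder at (14.5, 2) is present, so the union is just that shape — area = 85.56 mm². So its area = 85.56 mm². Layer 12 is larger (188.45 vs 85.56 mm²).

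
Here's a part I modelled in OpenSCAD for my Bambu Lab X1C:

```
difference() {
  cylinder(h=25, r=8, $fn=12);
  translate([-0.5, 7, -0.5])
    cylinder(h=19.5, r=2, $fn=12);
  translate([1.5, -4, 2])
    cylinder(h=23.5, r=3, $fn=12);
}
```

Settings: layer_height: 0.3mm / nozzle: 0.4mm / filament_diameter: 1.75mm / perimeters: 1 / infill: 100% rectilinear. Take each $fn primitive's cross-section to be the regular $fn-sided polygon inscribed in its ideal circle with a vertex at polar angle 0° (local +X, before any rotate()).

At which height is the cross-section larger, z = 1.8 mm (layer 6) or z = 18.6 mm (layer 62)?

layer 6 (z = 1.8 mm)

Layer 6 (z = 1.8): the cylinder: section is a regular 12-gon, circumradius r=8 (area = (12/2)·8.000²·sin(360°/12) = 192.00 mm²); the cylinder at (-0.5, 7): section is a regular 12-gon, circumradius r=2 (area = (12/2)·2.000²·sin(360°/12) = 12.00 mm²); the cylinder at (1.5, -4) does not reach this height (z outside [2, 25.5]); Subtracting the remaining from the first: starting from the r=8 cylinder (192.00 mm²), the r=2 cylinder at (-0.5, 7) partially overlaps it — only the 8.79 mm² overlap (of its 12.00 mm²) is removed, clipping the outline — area = 183.21 mm². So its area = 183.21 mm². Layer 62 (z = 18.6): the r=8 cylinder contributes a regular 12-gon of circumradius 8 (area = (12/2)·8.000²·sin(360°/12) = 192.00 mm²); the r=2 cylinder at (-0.5, 7) gives a regular 12-gon of circumradius 2 (constant along its height) (area = (12/2)·2.000²·sin(360°/12) = 12.00 mm²); the cylinder at (1.5, -4): section is a regular 12-gon, circumradius r=3 (area = (12/2)·3.000²·sin(360°/12) = 27.00 mm²); Taking the first minus the rest: starting from the r=8 cylinder (192.00 mm²), the r=2 cylinder at (-0.5, 7) partially overlaps it — only the 8.79 mm² overlap (of its 12.00 mm²) is removed, clipping the outline; the r=3 cylinder at (1.5, -4) lies wholly inside it (removes its full 27.00 mm² and its 18.63 mm outline becomes a hole wall) — area = 156.21 mm². So its area = 156.21 mm². Layer 6 is larger (183.21 vs 156.21 mm²).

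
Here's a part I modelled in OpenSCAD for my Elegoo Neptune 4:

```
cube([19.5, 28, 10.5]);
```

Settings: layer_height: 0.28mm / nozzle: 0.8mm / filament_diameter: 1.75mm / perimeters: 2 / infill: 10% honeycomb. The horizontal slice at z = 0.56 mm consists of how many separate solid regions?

At z = 0.56 mm: the 19.5×28 cube contributes its full rectangle. The result has 1 disconnected region.

1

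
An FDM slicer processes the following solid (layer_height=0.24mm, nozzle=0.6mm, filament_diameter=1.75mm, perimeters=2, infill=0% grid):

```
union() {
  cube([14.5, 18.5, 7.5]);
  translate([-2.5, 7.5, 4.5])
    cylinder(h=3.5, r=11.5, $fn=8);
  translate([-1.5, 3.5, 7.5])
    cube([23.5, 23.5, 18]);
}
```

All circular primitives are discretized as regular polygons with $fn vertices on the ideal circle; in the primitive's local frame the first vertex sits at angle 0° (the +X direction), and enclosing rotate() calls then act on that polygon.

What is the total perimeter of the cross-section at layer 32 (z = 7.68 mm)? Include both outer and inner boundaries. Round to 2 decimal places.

At z = 7.68 mm: the cube is absent (z outside [0, 7.5]); the cylinder at (-2.5, 7.5): section is a regular 8-gon, circumradius r=11.5 (perimeter = 2·8·11.500·sin(180°/8) = 70.41 mm); the 23.5×23.5 cube at (-1.5, 3.5) contributes its full rectangle (perimeter 94.00 mm); Combining (union): the regions partially overlap (shared area 120.91 mm²), so the edge portions inside another operand are dropped and the merged outline is re-measured after clipping — boundary = 119.63 mm. Overall, the cross-section is a single solid region. Total boundary length (outer) = 119.63 mm.

119.63 mm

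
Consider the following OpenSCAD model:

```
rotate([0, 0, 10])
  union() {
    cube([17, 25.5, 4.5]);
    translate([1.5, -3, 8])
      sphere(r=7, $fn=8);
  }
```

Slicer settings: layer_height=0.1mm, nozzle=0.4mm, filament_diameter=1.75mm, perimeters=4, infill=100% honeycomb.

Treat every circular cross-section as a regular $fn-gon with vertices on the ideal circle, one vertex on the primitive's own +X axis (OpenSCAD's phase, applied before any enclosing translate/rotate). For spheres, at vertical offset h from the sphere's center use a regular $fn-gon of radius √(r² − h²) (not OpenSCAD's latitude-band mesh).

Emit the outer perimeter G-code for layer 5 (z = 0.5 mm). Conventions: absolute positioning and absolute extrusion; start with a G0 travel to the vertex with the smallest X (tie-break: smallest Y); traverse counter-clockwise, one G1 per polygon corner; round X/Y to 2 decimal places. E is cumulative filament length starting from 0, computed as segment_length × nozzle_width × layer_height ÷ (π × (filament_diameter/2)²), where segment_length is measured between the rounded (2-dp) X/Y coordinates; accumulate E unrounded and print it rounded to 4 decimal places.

G0 X-4.43 Y25.11 Z0.50
G1 X0.00 Y0.00 E0.4240
G1 X16.74 Y2.95 E0.7067
G1 X12.31 Y28.06 E1.1307
G1 X-4.43 Y25.11 E1.4134

At z = 0.5 mm: the cube (footprint 17×25.5) is included at this height; the sphere at (1.5, -3) does not reach this height (|z−center|=7.500 > r=7); Taking the union: only the 17×25.5 cube is present, so the union is just that shape — 1 connected region; (rotated 10° about Z; rotation is an isometry so areas/perimeters/island counts are preserved). The outline is a single polygon with 4 vertices. Extrusion per mm of travel: 0.4 × 0.1 / (π × 0.875²) = 0.016630. Accumulating E over each segment gives final E = 1.4134.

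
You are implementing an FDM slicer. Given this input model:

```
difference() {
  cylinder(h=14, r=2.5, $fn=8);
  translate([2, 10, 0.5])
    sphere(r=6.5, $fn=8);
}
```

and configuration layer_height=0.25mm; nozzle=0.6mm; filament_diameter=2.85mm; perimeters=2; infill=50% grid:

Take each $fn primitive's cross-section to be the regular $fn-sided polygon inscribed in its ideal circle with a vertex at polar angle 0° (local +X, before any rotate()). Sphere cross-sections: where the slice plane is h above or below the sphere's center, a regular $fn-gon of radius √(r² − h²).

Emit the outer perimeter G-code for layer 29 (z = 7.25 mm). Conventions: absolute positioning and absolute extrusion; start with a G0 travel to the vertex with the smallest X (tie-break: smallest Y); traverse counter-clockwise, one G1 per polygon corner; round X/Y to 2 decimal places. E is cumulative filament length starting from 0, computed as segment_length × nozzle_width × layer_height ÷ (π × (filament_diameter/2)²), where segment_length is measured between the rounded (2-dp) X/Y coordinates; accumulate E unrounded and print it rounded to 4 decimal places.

G0 X-2.50 Y0.00 Z7.25
G1 X-1.77 Y-1.77 E0.0450
G1 X0.00 Y-2.50 E0.0900
G1 X1.77 Y-1.77 E0.1351
G1 X2.50 Y0.00 E0.1801
G1 X1.77 Y1.77 E0.2251
G1 X0.00 Y2.50 E0.2701
G1 X-1.77 Y1.77 E0.3151
G1 X-2.50 Y0.00 E0.3602

At z = 7.25 mm: the r=2.5 cylinder gives a regular 8-gon of circumradius 2.5 (constant along its height); the sphere at (2, 10) is absent (|z−center|=6.750 > r=6.5); Subtracting the remaining from the first: none of the subtracted shapes is present at this height, so the r=2.5 cylinder is unchanged — 1 connected region. The outline is a single polygon with 8 vertices. Extrusion per mm of travel: 0.6 × 0.25 / (π × 1.425²) = 0.023513. Accumulating E over each segment gives final E = 0.3602.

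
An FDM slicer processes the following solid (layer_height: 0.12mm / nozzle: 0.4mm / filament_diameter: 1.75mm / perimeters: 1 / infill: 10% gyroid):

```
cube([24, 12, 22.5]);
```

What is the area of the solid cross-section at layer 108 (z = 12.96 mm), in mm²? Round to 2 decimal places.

At z = 12.96 mm: the cube (footprint 24×12) is included at this height (area 288.00 mm²). Overall, the cross-section is a single solid region. Net area = 288.00 mm².

288.00 mm²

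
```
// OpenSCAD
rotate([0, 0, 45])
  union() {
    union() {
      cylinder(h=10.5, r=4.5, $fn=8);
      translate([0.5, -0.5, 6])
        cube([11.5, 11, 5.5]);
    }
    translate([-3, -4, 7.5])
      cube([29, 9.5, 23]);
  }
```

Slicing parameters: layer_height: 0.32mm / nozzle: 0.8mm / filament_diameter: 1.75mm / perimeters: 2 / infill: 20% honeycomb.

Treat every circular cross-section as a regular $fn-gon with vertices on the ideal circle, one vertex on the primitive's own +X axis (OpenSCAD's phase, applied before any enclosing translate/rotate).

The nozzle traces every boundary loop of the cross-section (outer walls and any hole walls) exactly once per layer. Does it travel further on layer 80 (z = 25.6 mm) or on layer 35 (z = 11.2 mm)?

layer 35 (z = 11.2 mm)

Layer 80 (z = 25.6): the cylinder is not intersected at this z (z outside [0, 10.5]); the cube at (0.5, -0.5) is absent (z outside [6, 11.5]); Combining (union): nothing is present at this height; the 29×9.5 cube at (-3, -4) contributes its full rectangle (perimeter 77.00 mm); Combining (union): only the 29×9.5 cube at (-3, -4) is present, so the union is just that shape — boundary = 77.00 mm; (rotated 45° about Z; rotation is an isometry so areas/perimeters/island counts are preserved). So its perimeter = 77.00 mm. Layer 35 (z = 11.2): the cylinder is absent (z outside [0, 10.5]); the cube at (0.5, -0.5) is present — its section is the full 11.5×11 rectangle (perimeter 45.00 mm); Merging all regions: only the 11.5×11 cube at (0.5, -0.5) is present, so the union is just that shape — boundary = 45.00 mm; the 29×9.5 cube at (-3, -4) contributes its full rectangle (perimeter 77.00 mm); Merging all regions: the regions partially overlap (shared area 69.00 mm²), so the edge portions inside another operand are dropped and the merged outline is re-measured after clipping — boundary = 87.00 mm; (whole slice rotated 45° about Z — lengths, areas and connectivity unchanged). So its perimeter = 87.00 mm. Layer 35 is larger (87.00 vs 77.00 mm).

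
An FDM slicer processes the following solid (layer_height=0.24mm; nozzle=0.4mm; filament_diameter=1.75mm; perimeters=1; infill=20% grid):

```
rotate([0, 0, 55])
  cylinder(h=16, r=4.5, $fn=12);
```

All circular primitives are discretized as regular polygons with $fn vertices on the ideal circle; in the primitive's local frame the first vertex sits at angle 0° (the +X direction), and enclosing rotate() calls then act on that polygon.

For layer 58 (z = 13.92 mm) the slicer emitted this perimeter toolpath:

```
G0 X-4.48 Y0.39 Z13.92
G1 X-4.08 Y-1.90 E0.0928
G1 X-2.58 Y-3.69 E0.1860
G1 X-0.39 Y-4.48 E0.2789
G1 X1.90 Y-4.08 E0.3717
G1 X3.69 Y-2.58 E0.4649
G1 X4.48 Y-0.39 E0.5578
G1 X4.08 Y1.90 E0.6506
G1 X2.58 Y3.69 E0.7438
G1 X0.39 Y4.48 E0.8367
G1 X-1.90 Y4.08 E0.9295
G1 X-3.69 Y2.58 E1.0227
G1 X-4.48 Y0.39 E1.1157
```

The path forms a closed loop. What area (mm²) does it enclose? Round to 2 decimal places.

60.75 mm²

Apply the shoelace formula to the sequence of (X, Y) vertices; enclosed area = 60.75 mm².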